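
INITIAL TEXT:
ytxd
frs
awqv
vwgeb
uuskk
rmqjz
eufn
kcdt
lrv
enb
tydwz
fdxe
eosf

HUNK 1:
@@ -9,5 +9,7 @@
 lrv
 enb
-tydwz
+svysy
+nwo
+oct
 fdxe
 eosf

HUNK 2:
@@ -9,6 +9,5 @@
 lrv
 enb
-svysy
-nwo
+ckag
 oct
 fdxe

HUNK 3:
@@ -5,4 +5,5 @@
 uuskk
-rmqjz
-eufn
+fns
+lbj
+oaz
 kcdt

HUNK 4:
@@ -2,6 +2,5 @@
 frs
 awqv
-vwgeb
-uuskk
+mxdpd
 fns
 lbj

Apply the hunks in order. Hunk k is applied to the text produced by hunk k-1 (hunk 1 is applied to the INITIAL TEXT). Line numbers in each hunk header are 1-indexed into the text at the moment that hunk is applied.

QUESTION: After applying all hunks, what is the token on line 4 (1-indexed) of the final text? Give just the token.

Hunk 1: at line 9 remove [tydwz] add [svysy,nwo,oct] -> 15 lines: ytxd frs awqv vwgeb uuskk rmqjz eufn kcdt lrv enb svysy nwo oct fdxe eosf
Hunk 2: at line 9 remove [svysy,nwo] add [ckag] -> 14 lines: ytxd frs awqv vwgeb uuskk rmqjz eufn kcdt lrv enb ckag oct fdxe eosf
Hunk 3: at line 5 remove [rmqjz,eufn] add [fns,lbj,oaz] -> 15 lines: ytxd frs awqv vwgeb uuskk fns lbj oaz kcdt lrv enb ckag oct fdxe eosf
Hunk 4: at line 2 remove [vwgeb,uuskk] add [mxdpd] -> 14 lines: ytxd frs awqv mxdpd fns lbj oaz kcdt lrv enb ckag oct fdxe eosf
Final line 4: mxdpd

Answer: mxdpd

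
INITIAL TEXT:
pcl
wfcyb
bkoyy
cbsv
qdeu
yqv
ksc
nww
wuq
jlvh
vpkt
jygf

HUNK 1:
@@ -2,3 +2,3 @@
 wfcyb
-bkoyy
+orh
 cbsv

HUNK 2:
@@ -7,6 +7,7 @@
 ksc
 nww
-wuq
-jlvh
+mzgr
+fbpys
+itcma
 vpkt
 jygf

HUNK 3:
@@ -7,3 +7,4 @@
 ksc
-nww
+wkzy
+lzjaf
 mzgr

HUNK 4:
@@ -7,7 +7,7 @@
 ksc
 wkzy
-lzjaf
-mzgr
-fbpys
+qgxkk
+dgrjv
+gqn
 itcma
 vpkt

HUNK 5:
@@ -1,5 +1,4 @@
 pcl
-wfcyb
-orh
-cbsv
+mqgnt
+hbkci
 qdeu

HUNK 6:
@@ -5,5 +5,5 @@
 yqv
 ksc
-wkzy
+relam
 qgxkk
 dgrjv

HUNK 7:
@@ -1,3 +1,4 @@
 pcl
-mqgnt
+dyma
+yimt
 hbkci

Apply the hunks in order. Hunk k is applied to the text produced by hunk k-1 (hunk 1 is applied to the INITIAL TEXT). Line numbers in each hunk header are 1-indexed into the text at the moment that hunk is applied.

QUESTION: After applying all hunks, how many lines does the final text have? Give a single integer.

Answer: 14

Derivation:
Hunk 1: at line 2 remove [bkoyy] add [orh] -> 12 lines: pcl wfcyb orh cbsv qdeu yqv ksc nww wuq jlvh vpkt jygf
Hunk 2: at line 7 remove [wuq,jlvh] add [mzgr,fbpys,itcma] -> 13 lines: pcl wfcyb orh cbsv qdeu yqv ksc nww mzgr fbpys itcma vpkt jygf
Hunk 3: at line 7 remove [nww] add [wkzy,lzjaf] -> 14 lines: pcl wfcyb orh cbsv qdeu yqv ksc wkzy lzjaf mzgr fbpys itcma vpkt jygf
Hunk 4: at line 7 remove [lzjaf,mzgr,fbpys] add [qgxkk,dgrjv,gqn] -> 14 lines: pcl wfcyb orh cbsv qdeu yqv ksc wkzy qgxkk dgrjv gqn itcma vpkt jygf
Hunk 5: at line 1 remove [wfcyb,orh,cbsv] add [mqgnt,hbkci] -> 13 lines: pcl mqgnt hbkci qdeu yqv ksc wkzy qgxkk dgrjv gqn itcma vpkt jygf
Hunk 6: at line 5 remove [wkzy] add [relam] -> 13 lines: pcl mqgnt hbkci qdeu yqv ksc relam qgxkk dgrjv gqn itcma vpkt jygf
Hunk 7: at line 1 remove [mqgnt] add [dyma,yimt] -> 14 lines: pcl dyma yimt hbkci qdeu yqv ksc relam qgxkk dgrjv gqn itcma vpkt jygf
Final line count: 14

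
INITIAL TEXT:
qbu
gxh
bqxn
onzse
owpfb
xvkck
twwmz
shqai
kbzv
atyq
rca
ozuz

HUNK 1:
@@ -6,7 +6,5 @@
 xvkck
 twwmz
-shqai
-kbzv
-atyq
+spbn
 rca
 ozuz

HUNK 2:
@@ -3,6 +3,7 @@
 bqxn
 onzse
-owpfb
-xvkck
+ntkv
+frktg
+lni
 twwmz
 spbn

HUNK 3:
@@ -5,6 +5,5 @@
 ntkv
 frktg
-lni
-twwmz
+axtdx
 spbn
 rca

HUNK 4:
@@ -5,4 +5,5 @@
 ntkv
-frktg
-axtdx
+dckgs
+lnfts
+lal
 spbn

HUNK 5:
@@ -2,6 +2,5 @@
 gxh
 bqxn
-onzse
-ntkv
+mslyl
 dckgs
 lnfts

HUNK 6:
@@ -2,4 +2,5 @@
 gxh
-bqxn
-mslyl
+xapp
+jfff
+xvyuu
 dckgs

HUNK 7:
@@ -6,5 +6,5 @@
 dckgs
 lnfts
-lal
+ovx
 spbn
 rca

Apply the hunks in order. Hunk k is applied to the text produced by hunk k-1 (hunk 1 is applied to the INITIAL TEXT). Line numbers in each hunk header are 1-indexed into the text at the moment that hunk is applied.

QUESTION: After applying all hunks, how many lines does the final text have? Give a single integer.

Hunk 1: at line 6 remove [shqai,kbzv,atyq] add [spbn] -> 10 lines: qbu gxh bqxn onzse owpfb xvkck twwmz spbn rca ozuz
Hunk 2: at line 3 remove [owpfb,xvkck] add [ntkv,frktg,lni] -> 11 lines: qbu gxh bqxn onzse ntkv frktg lni twwmz spbn rca ozuz
Hunk 3: at line 5 remove [lni,twwmz] add [axtdx] -> 10 lines: qbu gxh bqxn onzse ntkv frktg axtdx spbn rca ozuz
Hunk 4: at line 5 remove [frktg,axtdx] add [dckgs,lnfts,lal] -> 11 lines: qbu gxh bqxn onzse ntkv dckgs lnfts lal spbn rca ozuz
Hunk 5: at line 2 remove [onzse,ntkv] add [mslyl] -> 10 lines: qbu gxh bqxn mslyl dckgs lnfts lal spbn rca ozuz
Hunk 6: at line 2 remove [bqxn,mslyl] add [xapp,jfff,xvyuu] -> 11 lines: qbu gxh xapp jfff xvyuu dckgs lnfts lal spbn rca ozuz
Hunk 7: at line 6 remove [lal] add [ovx] -> 11 lines: qbu gxh xapp jfff xvyuu dckgs lnfts ovx spbn rca ozuz
Final line count: 11

Answer: 11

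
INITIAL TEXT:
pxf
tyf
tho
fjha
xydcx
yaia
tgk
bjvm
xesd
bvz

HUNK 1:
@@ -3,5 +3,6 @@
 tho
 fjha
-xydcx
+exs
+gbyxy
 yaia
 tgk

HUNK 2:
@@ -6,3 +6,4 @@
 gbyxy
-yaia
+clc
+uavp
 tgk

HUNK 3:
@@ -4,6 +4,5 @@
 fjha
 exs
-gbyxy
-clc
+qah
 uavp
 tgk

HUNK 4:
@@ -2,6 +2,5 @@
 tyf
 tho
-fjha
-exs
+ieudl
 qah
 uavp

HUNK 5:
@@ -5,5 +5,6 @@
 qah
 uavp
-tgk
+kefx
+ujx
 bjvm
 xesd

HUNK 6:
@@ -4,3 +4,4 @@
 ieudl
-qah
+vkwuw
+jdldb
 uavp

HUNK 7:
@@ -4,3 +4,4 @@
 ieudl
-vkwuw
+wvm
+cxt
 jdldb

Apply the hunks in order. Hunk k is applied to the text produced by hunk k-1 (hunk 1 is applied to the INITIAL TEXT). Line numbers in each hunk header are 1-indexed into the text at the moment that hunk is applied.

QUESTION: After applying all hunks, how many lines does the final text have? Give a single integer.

Answer: 13

Derivation:
Hunk 1: at line 3 remove [xydcx] add [exs,gbyxy] -> 11 lines: pxf tyf tho fjha exs gbyxy yaia tgk bjvm xesd bvz
Hunk 2: at line 6 remove [yaia] add [clc,uavp] -> 12 lines: pxf tyf tho fjha exs gbyxy clc uavp tgk bjvm xesd bvz
Hunk 3: at line 4 remove [gbyxy,clc] add [qah] -> 11 lines: pxf tyf tho fjha exs qah uavp tgk bjvm xesd bvz
Hunk 4: at line 2 remove [fjha,exs] add [ieudl] -> 10 lines: pxf tyf tho ieudl qah uavp tgk bjvm xesd bvz
Hunk 5: at line 5 remove [tgk] add [kefx,ujx] -> 11 lines: pxf tyf tho ieudl qah uavp kefx ujx bjvm xesd bvz
Hunk 6: at line 4 remove [qah] add [vkwuw,jdldb] -> 12 lines: pxf tyf tho ieudl vkwuw jdldb uavp kefx ujx bjvm xesd bvz
Hunk 7: at line 4 remove [vkwuw] add [wvm,cxt] -> 13 lines: pxf tyf tho ieudl wvm cxt jdldb uavp kefx ujx bjvm xesd bvz
Final line count: 13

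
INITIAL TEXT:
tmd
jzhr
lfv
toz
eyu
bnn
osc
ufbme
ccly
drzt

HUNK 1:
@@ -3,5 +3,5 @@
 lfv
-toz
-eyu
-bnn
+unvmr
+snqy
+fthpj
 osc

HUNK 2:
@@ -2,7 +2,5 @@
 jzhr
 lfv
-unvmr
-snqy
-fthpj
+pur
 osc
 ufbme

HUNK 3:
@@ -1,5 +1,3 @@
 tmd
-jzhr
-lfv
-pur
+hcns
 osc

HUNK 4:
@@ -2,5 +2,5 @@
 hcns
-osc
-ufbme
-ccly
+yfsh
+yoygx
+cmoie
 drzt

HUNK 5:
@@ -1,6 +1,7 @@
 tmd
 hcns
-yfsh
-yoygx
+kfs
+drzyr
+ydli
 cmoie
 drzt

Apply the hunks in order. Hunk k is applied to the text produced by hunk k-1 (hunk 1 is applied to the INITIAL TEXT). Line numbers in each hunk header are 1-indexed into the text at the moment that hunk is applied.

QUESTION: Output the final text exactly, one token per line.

Hunk 1: at line 3 remove [toz,eyu,bnn] add [unvmr,snqy,fthpj] -> 10 lines: tmd jzhr lfv unvmr snqy fthpj osc ufbme ccly drzt
Hunk 2: at line 2 remove [unvmr,snqy,fthpj] add [pur] -> 8 lines: tmd jzhr lfv pur osc ufbme ccly drzt
Hunk 3: at line 1 remove [jzhr,lfv,pur] add [hcns] -> 6 lines: tmd hcns osc ufbme ccly drzt
Hunk 4: at line 2 remove [osc,ufbme,ccly] add [yfsh,yoygx,cmoie] -> 6 lines: tmd hcns yfsh yoygx cmoie drzt
Hunk 5: at line 1 remove [yfsh,yoygx] add [kfs,drzyr,ydli] -> 7 lines: tmd hcns kfs drzyr ydli cmoie drzt

Answer: tmd
hcns
kfs
drzyr
ydli
cmoie
drzt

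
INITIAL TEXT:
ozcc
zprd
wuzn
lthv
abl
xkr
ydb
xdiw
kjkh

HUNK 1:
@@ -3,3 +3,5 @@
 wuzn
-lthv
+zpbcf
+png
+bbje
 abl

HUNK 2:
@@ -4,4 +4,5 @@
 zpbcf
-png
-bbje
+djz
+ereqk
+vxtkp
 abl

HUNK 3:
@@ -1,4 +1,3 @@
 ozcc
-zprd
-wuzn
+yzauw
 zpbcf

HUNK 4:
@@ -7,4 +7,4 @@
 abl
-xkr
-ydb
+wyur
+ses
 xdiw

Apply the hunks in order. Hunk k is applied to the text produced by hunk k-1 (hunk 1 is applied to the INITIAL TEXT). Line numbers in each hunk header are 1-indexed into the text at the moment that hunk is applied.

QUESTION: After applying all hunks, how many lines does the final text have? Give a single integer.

Answer: 11

Derivation:
Hunk 1: at line 3 remove [lthv] add [zpbcf,png,bbje] -> 11 lines: ozcc zprd wuzn zpbcf png bbje abl xkr ydb xdiw kjkh
Hunk 2: at line 4 remove [png,bbje] add [djz,ereqk,vxtkp] -> 12 lines: ozcc zprd wuzn zpbcf djz ereqk vxtkp abl xkr ydb xdiw kjkh
Hunk 3: at line 1 remove [zprd,wuzn] add [yzauw] -> 11 lines: ozcc yzauw zpbcf djz ereqk vxtkp abl xkr ydb xdiw kjkh
Hunk 4: at line 7 remove [xkr,ydb] add [wyur,ses] -> 11 lines: ozcc yzauw zpbcf djz ereqk vxtkp abl wyur ses xdiw kjkh
Final line count: 11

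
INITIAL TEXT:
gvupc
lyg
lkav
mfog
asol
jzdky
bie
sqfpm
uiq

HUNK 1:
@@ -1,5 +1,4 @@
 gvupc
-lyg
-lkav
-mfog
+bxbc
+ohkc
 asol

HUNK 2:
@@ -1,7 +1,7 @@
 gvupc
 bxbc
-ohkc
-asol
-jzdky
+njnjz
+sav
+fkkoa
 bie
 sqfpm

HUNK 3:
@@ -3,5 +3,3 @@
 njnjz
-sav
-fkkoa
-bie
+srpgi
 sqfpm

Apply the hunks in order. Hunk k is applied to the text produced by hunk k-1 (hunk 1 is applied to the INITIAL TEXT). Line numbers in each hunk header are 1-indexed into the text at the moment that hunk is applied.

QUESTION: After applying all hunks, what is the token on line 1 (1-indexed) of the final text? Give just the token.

Answer: gvupc

Derivation:
Hunk 1: at line 1 remove [lyg,lkav,mfog] add [bxbc,ohkc] -> 8 lines: gvupc bxbc ohkc asol jzdky bie sqfpm uiq
Hunk 2: at line 1 remove [ohkc,asol,jzdky] add [njnjz,sav,fkkoa] -> 8 lines: gvupc bxbc njnjz sav fkkoa bie sqfpm uiq
Hunk 3: at line 3 remove [sav,fkkoa,bie] add [srpgi] -> 6 lines: gvupc bxbc njnjz srpgi sqfpm uiq
Final line 1: gvupc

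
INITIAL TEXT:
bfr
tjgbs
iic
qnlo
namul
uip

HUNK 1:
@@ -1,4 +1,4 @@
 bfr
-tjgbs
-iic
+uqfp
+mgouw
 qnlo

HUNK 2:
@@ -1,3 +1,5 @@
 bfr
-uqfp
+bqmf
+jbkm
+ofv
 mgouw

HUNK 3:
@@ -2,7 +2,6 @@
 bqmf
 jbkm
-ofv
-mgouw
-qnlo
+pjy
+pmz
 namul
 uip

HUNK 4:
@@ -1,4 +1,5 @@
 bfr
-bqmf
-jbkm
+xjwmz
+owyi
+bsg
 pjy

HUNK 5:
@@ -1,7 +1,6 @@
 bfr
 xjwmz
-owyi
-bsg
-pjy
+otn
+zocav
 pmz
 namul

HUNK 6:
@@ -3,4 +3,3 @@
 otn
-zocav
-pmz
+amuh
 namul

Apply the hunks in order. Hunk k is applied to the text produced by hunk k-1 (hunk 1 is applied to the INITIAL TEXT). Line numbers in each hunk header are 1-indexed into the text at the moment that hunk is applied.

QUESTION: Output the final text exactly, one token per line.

Answer: bfr
xjwmz
otn
amuh
namul
uip

Derivation:
Hunk 1: at line 1 remove [tjgbs,iic] add [uqfp,mgouw] -> 6 lines: bfr uqfp mgouw qnlo namul uip
Hunk 2: at line 1 remove [uqfp] add [bqmf,jbkm,ofv] -> 8 lines: bfr bqmf jbkm ofv mgouw qnlo namul uip
Hunk 3: at line 2 remove [ofv,mgouw,qnlo] add [pjy,pmz] -> 7 lines: bfr bqmf jbkm pjy pmz namul uip
Hunk 4: at line 1 remove [bqmf,jbkm] add [xjwmz,owyi,bsg] -> 8 lines: bfr xjwmz owyi bsg pjy pmz namul uip
Hunk 5: at line 1 remove [owyi,bsg,pjy] add [otn,zocav] -> 7 lines: bfr xjwmz otn zocav pmz namul uip
Hunk 6: at line 3 remove [zocav,pmz] add [amuh] -> 6 lines: bfr xjwmz otn amuh namul uip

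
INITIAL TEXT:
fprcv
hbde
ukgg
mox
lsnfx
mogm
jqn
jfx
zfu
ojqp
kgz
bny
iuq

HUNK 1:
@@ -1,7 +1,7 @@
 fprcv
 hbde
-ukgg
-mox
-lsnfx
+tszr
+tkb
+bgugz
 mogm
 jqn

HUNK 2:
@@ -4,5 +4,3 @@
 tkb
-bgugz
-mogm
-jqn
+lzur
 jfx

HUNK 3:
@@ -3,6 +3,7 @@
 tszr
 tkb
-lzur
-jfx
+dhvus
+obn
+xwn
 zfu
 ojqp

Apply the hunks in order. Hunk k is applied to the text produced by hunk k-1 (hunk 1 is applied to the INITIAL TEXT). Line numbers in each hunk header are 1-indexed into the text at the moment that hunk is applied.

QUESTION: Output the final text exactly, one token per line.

Answer: fprcv
hbde
tszr
tkb
dhvus
obn
xwn
zfu
ojqp
kgz
bny
iuq

Derivation:
Hunk 1: at line 1 remove [ukgg,mox,lsnfx] add [tszr,tkb,bgugz] -> 13 lines: fprcv hbde tszr tkb bgugz mogm jqn jfx zfu ojqp kgz bny iuq
Hunk 2: at line 4 remove [bgugz,mogm,jqn] add [lzur] -> 11 lines: fprcv hbde tszr tkb lzur jfx zfu ojqp kgz bny iuq
Hunk 3: at line 3 remove [lzur,jfx] add [dhvus,obn,xwn] -> 12 lines: fprcv hbde tszr tkb dhvus obn xwn zfu ojqp kgz bny iuq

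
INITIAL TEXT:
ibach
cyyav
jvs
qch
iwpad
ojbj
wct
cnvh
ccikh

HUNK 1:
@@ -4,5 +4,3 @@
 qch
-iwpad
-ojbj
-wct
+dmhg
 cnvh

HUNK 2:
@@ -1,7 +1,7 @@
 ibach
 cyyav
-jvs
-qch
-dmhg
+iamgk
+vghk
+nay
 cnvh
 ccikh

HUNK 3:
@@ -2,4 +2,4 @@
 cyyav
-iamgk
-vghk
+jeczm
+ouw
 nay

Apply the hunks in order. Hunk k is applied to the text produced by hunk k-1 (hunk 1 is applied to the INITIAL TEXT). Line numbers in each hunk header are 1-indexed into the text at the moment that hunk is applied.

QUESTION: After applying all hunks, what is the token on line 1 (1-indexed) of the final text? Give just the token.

Answer: ibach

Derivation:
Hunk 1: at line 4 remove [iwpad,ojbj,wct] add [dmhg] -> 7 lines: ibach cyyav jvs qch dmhg cnvh ccikh
Hunk 2: at line 1 remove [jvs,qch,dmhg] add [iamgk,vghk,nay] -> 7 lines: ibach cyyav iamgk vghk nay cnvh ccikh
Hunk 3: at line 2 remove [iamgk,vghk] add [jeczm,ouw] -> 7 lines: ibach cyyav jeczm ouw nay cnvh ccikh
Final line 1: ibach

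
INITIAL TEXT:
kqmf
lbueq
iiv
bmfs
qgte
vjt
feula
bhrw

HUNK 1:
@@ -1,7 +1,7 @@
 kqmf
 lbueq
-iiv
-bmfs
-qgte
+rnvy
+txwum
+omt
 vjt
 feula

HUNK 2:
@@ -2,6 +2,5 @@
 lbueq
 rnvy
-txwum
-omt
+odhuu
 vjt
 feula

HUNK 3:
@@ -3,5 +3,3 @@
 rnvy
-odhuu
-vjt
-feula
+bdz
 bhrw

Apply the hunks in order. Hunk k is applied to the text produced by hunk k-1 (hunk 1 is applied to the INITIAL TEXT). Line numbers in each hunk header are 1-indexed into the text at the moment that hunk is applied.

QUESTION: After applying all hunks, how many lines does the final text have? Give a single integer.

Answer: 5

Derivation:
Hunk 1: at line 1 remove [iiv,bmfs,qgte] add [rnvy,txwum,omt] -> 8 lines: kqmf lbueq rnvy txwum omt vjt feula bhrw
Hunk 2: at line 2 remove [txwum,omt] add [odhuu] -> 7 lines: kqmf lbueq rnvy odhuu vjt feula bhrw
Hunk 3: at line 3 remove [odhuu,vjt,feula] add [bdz] -> 5 lines: kqmf lbueq rnvy bdz bhrw
Final line count: 5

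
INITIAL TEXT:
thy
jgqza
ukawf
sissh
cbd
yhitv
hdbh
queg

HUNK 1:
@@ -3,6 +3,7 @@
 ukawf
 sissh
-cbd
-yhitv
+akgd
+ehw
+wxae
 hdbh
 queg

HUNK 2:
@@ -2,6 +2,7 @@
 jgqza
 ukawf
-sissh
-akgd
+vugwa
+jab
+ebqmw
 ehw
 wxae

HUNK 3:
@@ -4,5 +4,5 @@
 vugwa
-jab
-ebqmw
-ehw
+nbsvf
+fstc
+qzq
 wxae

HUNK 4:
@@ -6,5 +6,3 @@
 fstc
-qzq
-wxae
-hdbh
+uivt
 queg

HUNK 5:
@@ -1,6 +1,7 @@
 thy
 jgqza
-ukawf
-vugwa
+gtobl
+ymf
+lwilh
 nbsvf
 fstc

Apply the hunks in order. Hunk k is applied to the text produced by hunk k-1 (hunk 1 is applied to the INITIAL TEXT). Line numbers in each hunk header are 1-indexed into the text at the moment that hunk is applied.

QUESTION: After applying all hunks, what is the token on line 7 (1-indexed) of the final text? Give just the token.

Hunk 1: at line 3 remove [cbd,yhitv] add [akgd,ehw,wxae] -> 9 lines: thy jgqza ukawf sissh akgd ehw wxae hdbh queg
Hunk 2: at line 2 remove [sissh,akgd] add [vugwa,jab,ebqmw] -> 10 lines: thy jgqza ukawf vugwa jab ebqmw ehw wxae hdbh queg
Hunk 3: at line 4 remove [jab,ebqmw,ehw] add [nbsvf,fstc,qzq] -> 10 lines: thy jgqza ukawf vugwa nbsvf fstc qzq wxae hdbh queg
Hunk 4: at line 6 remove [qzq,wxae,hdbh] add [uivt] -> 8 lines: thy jgqza ukawf vugwa nbsvf fstc uivt queg
Hunk 5: at line 1 remove [ukawf,vugwa] add [gtobl,ymf,lwilh] -> 9 lines: thy jgqza gtobl ymf lwilh nbsvf fstc uivt queg
Final line 7: fstc

Answer: fstc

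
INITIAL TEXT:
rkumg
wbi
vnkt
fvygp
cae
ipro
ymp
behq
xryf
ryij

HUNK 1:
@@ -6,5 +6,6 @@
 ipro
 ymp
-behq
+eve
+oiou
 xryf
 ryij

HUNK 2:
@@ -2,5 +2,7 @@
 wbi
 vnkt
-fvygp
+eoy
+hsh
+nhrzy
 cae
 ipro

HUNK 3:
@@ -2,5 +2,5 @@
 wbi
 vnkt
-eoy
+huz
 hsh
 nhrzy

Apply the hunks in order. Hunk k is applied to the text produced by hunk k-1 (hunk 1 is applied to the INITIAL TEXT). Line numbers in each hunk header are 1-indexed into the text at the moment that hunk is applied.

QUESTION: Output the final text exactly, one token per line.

Hunk 1: at line 6 remove [behq] add [eve,oiou] -> 11 lines: rkumg wbi vnkt fvygp cae ipro ymp eve oiou xryf ryij
Hunk 2: at line 2 remove [fvygp] add [eoy,hsh,nhrzy] -> 13 lines: rkumg wbi vnkt eoy hsh nhrzy cae ipro ymp eve oiou xryf ryij
Hunk 3: at line 2 remove [eoy] add [huz] -> 13 lines: rkumg wbi vnkt huz hsh nhrzy cae ipro ymp eve oiou xryf ryij

Answer: rkumg
wbi
vnkt
huz
hsh
nhrzy
cae
ipro
ymp
eve
oiou
xryf
ryij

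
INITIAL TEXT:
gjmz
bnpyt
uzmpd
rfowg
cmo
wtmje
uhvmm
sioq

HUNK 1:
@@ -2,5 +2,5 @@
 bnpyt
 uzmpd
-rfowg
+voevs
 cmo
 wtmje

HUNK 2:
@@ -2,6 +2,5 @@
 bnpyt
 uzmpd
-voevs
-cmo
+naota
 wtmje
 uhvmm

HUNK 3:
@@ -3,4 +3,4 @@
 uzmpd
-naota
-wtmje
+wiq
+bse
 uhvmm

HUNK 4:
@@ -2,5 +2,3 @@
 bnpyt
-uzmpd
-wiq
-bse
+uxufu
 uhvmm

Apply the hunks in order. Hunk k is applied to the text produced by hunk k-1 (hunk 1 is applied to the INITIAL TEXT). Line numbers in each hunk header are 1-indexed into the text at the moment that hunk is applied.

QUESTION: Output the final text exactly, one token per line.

Answer: gjmz
bnpyt
uxufu
uhvmm
sioq

Derivation:
Hunk 1: at line 2 remove [rfowg] add [voevs] -> 8 lines: gjmz bnpyt uzmpd voevs cmo wtmje uhvmm sioq
Hunk 2: at line 2 remove [voevs,cmo] add [naota] -> 7 lines: gjmz bnpyt uzmpd naota wtmje uhvmm sioq
Hunk 3: at line 3 remove [naota,wtmje] add [wiq,bse] -> 7 lines: gjmz bnpyt uzmpd wiq bse uhvmm sioq
Hunk 4: at line 2 remove [uzmpd,wiq,bse] add [uxufu] -> 5 lines: gjmz bnpyt uxufu uhvmm sioq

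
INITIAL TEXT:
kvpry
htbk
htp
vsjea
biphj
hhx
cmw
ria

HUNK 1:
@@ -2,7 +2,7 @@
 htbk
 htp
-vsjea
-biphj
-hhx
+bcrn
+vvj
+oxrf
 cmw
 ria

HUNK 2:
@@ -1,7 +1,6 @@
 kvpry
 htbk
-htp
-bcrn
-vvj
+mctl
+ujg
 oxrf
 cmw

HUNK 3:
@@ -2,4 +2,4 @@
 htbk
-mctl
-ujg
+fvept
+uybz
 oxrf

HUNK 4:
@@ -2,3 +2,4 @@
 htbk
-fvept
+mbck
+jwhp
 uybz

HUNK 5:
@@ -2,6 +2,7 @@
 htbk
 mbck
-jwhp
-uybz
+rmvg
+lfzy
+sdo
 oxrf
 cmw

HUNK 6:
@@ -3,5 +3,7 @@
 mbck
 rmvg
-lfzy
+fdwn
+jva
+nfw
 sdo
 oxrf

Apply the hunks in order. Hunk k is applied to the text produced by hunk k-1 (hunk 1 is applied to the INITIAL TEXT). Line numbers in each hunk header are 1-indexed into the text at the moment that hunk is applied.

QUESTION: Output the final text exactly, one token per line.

Answer: kvpry
htbk
mbck
rmvg
fdwn
jva
nfw
sdo
oxrf
cmw
ria

Derivation:
Hunk 1: at line 2 remove [vsjea,biphj,hhx] add [bcrn,vvj,oxrf] -> 8 lines: kvpry htbk htp bcrn vvj oxrf cmw ria
Hunk 2: at line 1 remove [htp,bcrn,vvj] add [mctl,ujg] -> 7 lines: kvpry htbk mctl ujg oxrf cmw ria
Hunk 3: at line 2 remove [mctl,ujg] add [fvept,uybz] -> 7 lines: kvpry htbk fvept uybz oxrf cmw ria
Hunk 4: at line 2 remove [fvept] add [mbck,jwhp] -> 8 lines: kvpry htbk mbck jwhp uybz oxrf cmw ria
Hunk 5: at line 2 remove [jwhp,uybz] add [rmvg,lfzy,sdo] -> 9 lines: kvpry htbk mbck rmvg lfzy sdo oxrf cmw ria
Hunk 6: at line 3 remove [lfzy] add [fdwn,jva,nfw] -> 11 lines: kvpry htbk mbck rmvg fdwn jva nfw sdo oxrf cmw ria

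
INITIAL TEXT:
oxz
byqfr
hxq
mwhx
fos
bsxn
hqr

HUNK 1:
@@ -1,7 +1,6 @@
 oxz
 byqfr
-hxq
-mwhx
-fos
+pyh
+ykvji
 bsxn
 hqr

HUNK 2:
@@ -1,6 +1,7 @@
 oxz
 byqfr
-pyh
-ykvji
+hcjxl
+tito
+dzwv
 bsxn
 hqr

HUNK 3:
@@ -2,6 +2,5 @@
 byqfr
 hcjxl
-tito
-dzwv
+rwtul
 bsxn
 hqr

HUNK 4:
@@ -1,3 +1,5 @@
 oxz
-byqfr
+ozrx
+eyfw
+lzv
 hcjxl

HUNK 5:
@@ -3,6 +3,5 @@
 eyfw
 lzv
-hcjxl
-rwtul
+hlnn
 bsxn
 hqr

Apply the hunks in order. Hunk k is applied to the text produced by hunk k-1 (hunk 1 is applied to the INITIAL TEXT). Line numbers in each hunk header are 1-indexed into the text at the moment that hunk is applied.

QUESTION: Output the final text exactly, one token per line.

Hunk 1: at line 1 remove [hxq,mwhx,fos] add [pyh,ykvji] -> 6 lines: oxz byqfr pyh ykvji bsxn hqr
Hunk 2: at line 1 remove [pyh,ykvji] add [hcjxl,tito,dzwv] -> 7 lines: oxz byqfr hcjxl tito dzwv bsxn hqr
Hunk 3: at line 2 remove [tito,dzwv] add [rwtul] -> 6 lines: oxz byqfr hcjxl rwtul bsxn hqr
Hunk 4: at line 1 remove [byqfr] add [ozrx,eyfw,lzv] -> 8 lines: oxz ozrx eyfw lzv hcjxl rwtul bsxn hqr
Hunk 5: at line 3 remove [hcjxl,rwtul] add [hlnn] -> 7 lines: oxz ozrx eyfw lzv hlnn bsxn hqr

Answer: oxz
ozrx
eyfw
lzv
hlnn
bsxn
hqr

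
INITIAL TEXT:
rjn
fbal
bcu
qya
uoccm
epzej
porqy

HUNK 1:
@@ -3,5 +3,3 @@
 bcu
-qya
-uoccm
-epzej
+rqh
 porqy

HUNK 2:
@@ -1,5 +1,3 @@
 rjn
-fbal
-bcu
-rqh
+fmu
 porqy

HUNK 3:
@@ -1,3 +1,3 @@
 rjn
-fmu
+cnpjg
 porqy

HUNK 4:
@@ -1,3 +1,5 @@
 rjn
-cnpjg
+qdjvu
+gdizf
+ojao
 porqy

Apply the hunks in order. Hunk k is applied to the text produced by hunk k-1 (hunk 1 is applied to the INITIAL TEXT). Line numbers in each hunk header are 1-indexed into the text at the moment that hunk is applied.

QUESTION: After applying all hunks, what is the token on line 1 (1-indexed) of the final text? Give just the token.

Hunk 1: at line 3 remove [qya,uoccm,epzej] add [rqh] -> 5 lines: rjn fbal bcu rqh porqy
Hunk 2: at line 1 remove [fbal,bcu,rqh] add [fmu] -> 3 lines: rjn fmu porqy
Hunk 3: at line 1 remove [fmu] add [cnpjg] -> 3 lines: rjn cnpjg porqy
Hunk 4: at line 1 remove [cnpjg] add [qdjvu,gdizf,ojao] -> 5 lines: rjn qdjvu gdizf ojao porqy
Final line 1: rjn

Answer: rjn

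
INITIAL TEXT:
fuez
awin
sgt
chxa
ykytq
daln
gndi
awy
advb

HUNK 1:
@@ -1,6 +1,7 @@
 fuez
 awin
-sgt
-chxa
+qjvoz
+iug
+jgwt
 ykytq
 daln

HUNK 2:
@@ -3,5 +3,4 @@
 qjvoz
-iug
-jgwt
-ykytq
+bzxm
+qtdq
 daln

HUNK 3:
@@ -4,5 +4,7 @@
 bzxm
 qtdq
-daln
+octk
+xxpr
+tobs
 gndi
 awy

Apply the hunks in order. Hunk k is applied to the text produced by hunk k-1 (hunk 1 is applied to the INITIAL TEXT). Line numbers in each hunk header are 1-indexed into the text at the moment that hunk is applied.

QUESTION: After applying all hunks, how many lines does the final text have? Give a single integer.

Answer: 11

Derivation:
Hunk 1: at line 1 remove [sgt,chxa] add [qjvoz,iug,jgwt] -> 10 lines: fuez awin qjvoz iug jgwt ykytq daln gndi awy advb
Hunk 2: at line 3 remove [iug,jgwt,ykytq] add [bzxm,qtdq] -> 9 lines: fuez awin qjvoz bzxm qtdq daln gndi awy advb
Hunk 3: at line 4 remove [daln] add [octk,xxpr,tobs] -> 11 lines: fuez awin qjvoz bzxm qtdq octk xxpr tobs gndi awy advb
Final line count: 11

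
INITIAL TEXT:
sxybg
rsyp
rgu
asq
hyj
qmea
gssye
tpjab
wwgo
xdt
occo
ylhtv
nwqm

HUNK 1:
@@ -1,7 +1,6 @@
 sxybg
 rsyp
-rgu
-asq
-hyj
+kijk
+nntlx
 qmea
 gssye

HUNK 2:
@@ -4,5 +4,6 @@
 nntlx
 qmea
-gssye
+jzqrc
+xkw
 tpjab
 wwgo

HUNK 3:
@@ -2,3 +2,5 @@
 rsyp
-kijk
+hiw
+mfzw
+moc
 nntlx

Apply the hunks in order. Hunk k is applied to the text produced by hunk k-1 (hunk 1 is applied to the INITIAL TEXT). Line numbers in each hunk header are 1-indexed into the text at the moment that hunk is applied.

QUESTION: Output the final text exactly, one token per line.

Answer: sxybg
rsyp
hiw
mfzw
moc
nntlx
qmea
jzqrc
xkw
tpjab
wwgo
xdt
occo
ylhtv
nwqm

Derivation:
Hunk 1: at line 1 remove [rgu,asq,hyj] add [kijk,nntlx] -> 12 lines: sxybg rsyp kijk nntlx qmea gssye tpjab wwgo xdt occo ylhtv nwqm
Hunk 2: at line 4 remove [gssye] add [jzqrc,xkw] -> 13 lines: sxybg rsyp kijk nntlx qmea jzqrc xkw tpjab wwgo xdt occo ylhtv nwqm
Hunk 3: at line 2 remove [kijk] add [hiw,mfzw,moc] -> 15 lines: sxybg rsyp hiw mfzw moc nntlx qmea jzqrc xkw tpjab wwgo xdt occo ylhtv nwqm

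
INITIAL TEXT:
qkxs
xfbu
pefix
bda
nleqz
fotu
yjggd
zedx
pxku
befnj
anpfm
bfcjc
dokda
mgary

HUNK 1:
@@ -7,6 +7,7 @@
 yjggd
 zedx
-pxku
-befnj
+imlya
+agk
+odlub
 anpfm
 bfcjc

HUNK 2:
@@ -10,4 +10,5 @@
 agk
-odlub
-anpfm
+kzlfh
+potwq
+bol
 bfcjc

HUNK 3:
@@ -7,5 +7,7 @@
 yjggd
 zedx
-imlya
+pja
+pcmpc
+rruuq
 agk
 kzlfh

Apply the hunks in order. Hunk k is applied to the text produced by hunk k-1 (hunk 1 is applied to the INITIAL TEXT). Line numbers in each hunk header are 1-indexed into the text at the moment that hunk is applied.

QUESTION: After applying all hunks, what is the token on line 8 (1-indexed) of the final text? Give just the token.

Hunk 1: at line 7 remove [pxku,befnj] add [imlya,agk,odlub] -> 15 lines: qkxs xfbu pefix bda nleqz fotu yjggd zedx imlya agk odlub anpfm bfcjc dokda mgary
Hunk 2: at line 10 remove [odlub,anpfm] add [kzlfh,potwq,bol] -> 16 lines: qkxs xfbu pefix bda nleqz fotu yjggd zedx imlya agk kzlfh potwq bol bfcjc dokda mgary
Hunk 3: at line 7 remove [imlya] add [pja,pcmpc,rruuq] -> 18 lines: qkxs xfbu pefix bda nleqz fotu yjggd zedx pja pcmpc rruuq agk kzlfh potwq bol bfcjc dokda mgary
Final line 8: zedx

Answer: zedx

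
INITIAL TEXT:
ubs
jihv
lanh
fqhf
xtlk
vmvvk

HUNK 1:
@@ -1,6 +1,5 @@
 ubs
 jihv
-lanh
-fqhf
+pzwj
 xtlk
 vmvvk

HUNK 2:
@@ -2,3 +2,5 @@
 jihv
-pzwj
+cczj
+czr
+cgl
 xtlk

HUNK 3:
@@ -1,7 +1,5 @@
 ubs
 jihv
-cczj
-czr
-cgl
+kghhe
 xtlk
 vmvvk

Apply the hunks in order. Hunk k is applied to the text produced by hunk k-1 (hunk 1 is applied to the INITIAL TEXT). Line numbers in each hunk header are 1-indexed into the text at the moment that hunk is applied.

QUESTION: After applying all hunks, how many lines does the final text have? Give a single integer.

Hunk 1: at line 1 remove [lanh,fqhf] add [pzwj] -> 5 lines: ubs jihv pzwj xtlk vmvvk
Hunk 2: at line 2 remove [pzwj] add [cczj,czr,cgl] -> 7 lines: ubs jihv cczj czr cgl xtlk vmvvk
Hunk 3: at line 1 remove [cczj,czr,cgl] add [kghhe] -> 5 lines: ubs jihv kghhe xtlk vmvvk
Final line count: 5

Answer: 5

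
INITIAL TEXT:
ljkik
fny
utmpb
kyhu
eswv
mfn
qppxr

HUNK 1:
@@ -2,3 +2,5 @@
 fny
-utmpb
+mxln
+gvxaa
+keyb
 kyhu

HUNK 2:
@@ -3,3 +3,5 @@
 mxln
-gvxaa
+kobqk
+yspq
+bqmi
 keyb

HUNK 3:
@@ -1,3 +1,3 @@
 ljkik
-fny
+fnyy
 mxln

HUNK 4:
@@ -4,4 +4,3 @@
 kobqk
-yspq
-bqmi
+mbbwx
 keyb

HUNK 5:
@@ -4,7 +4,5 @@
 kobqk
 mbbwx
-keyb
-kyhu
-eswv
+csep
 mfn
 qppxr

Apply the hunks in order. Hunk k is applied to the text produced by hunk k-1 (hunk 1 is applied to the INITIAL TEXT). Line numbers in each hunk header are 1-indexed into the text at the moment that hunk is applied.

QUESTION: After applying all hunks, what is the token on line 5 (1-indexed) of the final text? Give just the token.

Answer: mbbwx

Derivation:
Hunk 1: at line 2 remove [utmpb] add [mxln,gvxaa,keyb] -> 9 lines: ljkik fny mxln gvxaa keyb kyhu eswv mfn qppxr
Hunk 2: at line 3 remove [gvxaa] add [kobqk,yspq,bqmi] -> 11 lines: ljkik fny mxln kobqk yspq bqmi keyb kyhu eswv mfn qppxr
Hunk 3: at line 1 remove [fny] add [fnyy] -> 11 lines: ljkik fnyy mxln kobqk yspq bqmi keyb kyhu eswv mfn qppxr
Hunk 4: at line 4 remove [yspq,bqmi] add [mbbwx] -> 10 lines: ljkik fnyy mxln kobqk mbbwx keyb kyhu eswv mfn qppxr
Hunk 5: at line 4 remove [keyb,kyhu,eswv] add [csep] -> 8 lines: ljkik fnyy mxln kobqk mbbwx csep mfn qppxr
Final line 5: mbbwx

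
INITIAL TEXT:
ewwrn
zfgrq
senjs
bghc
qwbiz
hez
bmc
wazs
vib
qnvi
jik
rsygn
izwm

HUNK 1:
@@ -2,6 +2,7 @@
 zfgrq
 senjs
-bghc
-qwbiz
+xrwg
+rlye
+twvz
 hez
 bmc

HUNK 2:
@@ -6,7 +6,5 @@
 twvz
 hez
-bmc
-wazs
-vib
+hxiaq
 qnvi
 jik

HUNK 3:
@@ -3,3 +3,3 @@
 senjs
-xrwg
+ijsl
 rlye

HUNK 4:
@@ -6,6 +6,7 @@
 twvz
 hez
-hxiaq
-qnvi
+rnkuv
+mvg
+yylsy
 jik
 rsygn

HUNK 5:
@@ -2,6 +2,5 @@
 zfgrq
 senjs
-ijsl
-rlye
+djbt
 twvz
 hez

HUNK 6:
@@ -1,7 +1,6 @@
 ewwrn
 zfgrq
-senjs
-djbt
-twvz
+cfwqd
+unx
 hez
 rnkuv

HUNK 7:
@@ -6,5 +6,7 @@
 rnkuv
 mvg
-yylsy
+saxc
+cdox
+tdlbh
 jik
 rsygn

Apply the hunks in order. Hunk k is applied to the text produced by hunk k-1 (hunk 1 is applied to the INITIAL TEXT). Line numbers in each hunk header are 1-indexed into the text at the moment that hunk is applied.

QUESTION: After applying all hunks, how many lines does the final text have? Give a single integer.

Hunk 1: at line 2 remove [bghc,qwbiz] add [xrwg,rlye,twvz] -> 14 lines: ewwrn zfgrq senjs xrwg rlye twvz hez bmc wazs vib qnvi jik rsygn izwm
Hunk 2: at line 6 remove [bmc,wazs,vib] add [hxiaq] -> 12 lines: ewwrn zfgrq senjs xrwg rlye twvz hez hxiaq qnvi jik rsygn izwm
Hunk 3: at line 3 remove [xrwg] add [ijsl] -> 12 lines: ewwrn zfgrq senjs ijsl rlye twvz hez hxiaq qnvi jik rsygn izwm
Hunk 4: at line 6 remove [hxiaq,qnvi] add [rnkuv,mvg,yylsy] -> 13 lines: ewwrn zfgrq senjs ijsl rlye twvz hez rnkuv mvg yylsy jik rsygn izwm
Hunk 5: at line 2 remove [ijsl,rlye] add [djbt] -> 12 lines: ewwrn zfgrq senjs djbt twvz hez rnkuv mvg yylsy jik rsygn izwm
Hunk 6: at line 1 remove [senjs,djbt,twvz] add [cfwqd,unx] -> 11 lines: ewwrn zfgrq cfwqd unx hez rnkuv mvg yylsy jik rsygn izwm
Hunk 7: at line 6 remove [yylsy] add [saxc,cdox,tdlbh] -> 13 lines: ewwrn zfgrq cfwqd unx hez rnkuv mvg saxc cdox tdlbh jik rsygn izwm
Final line count: 13

Answer: 13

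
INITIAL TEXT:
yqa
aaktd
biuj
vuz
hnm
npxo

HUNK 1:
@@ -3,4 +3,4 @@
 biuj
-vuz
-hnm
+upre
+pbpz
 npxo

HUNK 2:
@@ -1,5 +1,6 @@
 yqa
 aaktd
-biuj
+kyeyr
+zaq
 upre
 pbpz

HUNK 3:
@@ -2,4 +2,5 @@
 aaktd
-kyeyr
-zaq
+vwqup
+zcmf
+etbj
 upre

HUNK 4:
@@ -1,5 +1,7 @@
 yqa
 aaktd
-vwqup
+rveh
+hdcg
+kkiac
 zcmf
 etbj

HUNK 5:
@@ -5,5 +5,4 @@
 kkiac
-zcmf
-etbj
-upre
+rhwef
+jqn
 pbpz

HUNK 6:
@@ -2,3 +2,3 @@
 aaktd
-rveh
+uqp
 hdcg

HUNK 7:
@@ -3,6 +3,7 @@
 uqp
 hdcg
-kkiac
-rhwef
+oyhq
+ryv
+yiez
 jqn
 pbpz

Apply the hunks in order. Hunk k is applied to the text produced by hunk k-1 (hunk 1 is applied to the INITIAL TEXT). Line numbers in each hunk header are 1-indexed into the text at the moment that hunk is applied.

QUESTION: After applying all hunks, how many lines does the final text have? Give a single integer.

Answer: 10

Derivation:
Hunk 1: at line 3 remove [vuz,hnm] add [upre,pbpz] -> 6 lines: yqa aaktd biuj upre pbpz npxo
Hunk 2: at line 1 remove [biuj] add [kyeyr,zaq] -> 7 lines: yqa aaktd kyeyr zaq upre pbpz npxo
Hunk 3: at line 2 remove [kyeyr,zaq] add [vwqup,zcmf,etbj] -> 8 lines: yqa aaktd vwqup zcmf etbj upre pbpz npxo
Hunk 4: at line 1 remove [vwqup] add [rveh,hdcg,kkiac] -> 10 lines: yqa aaktd rveh hdcg kkiac zcmf etbj upre pbpz npxo
Hunk 5: at line 5 remove [zcmf,etbj,upre] add [rhwef,jqn] -> 9 lines: yqa aaktd rveh hdcg kkiac rhwef jqn pbpz npxo
Hunk 6: at line 2 remove [rveh] add [uqp] -> 9 lines: yqa aaktd uqp hdcg kkiac rhwef jqn pbpz npxo
Hunk 7: at line 3 remove [kkiac,rhwef] add [oyhq,ryv,yiez] -> 10 lines: yqa aaktd uqp hdcg oyhq ryv yiez jqn pbpz npxo
Final line count: 10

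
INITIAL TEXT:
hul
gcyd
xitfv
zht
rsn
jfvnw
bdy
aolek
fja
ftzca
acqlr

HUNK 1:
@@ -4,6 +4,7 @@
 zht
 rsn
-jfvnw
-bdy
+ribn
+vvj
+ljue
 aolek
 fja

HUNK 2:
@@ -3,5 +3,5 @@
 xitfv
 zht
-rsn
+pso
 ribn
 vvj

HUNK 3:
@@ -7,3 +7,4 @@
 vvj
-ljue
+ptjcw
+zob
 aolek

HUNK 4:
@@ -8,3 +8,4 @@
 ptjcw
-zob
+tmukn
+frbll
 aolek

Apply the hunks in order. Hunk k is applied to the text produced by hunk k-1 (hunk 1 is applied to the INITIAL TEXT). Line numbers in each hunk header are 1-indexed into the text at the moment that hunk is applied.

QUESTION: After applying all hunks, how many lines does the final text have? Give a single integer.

Answer: 14

Derivation:
Hunk 1: at line 4 remove [jfvnw,bdy] add [ribn,vvj,ljue] -> 12 lines: hul gcyd xitfv zht rsn ribn vvj ljue aolek fja ftzca acqlr
Hunk 2: at line 3 remove [rsn] add [pso] -> 12 lines: hul gcyd xitfv zht pso ribn vvj ljue aolek fja ftzca acqlr
Hunk 3: at line 7 remove [ljue] add [ptjcw,zob] -> 13 lines: hul gcyd xitfv zht pso ribn vvj ptjcw zob aolek fja ftzca acqlr
Hunk 4: at line 8 remove [zob] add [tmukn,frbll] -> 14 lines: hul gcyd xitfv zht pso ribn vvj ptjcw tmukn frbll aolek fja ftzca acqlr
Final line count: 14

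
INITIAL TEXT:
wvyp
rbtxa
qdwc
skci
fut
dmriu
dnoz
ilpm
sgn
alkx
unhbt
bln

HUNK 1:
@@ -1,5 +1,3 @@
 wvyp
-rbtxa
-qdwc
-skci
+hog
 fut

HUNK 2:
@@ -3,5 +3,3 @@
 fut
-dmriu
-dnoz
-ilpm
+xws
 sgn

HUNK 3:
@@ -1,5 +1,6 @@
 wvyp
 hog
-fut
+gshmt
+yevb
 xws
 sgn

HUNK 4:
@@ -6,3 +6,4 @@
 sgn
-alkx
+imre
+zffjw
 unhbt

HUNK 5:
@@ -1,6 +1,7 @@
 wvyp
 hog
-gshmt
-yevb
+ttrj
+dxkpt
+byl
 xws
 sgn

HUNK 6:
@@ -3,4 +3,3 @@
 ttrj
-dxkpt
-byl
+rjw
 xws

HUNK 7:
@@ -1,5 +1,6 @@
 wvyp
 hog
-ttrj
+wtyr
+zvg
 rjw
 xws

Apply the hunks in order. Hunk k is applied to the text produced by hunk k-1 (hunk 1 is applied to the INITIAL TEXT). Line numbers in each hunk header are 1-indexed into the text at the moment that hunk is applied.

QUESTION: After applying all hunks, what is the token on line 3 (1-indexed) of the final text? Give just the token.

Hunk 1: at line 1 remove [rbtxa,qdwc,skci] add [hog] -> 10 lines: wvyp hog fut dmriu dnoz ilpm sgn alkx unhbt bln
Hunk 2: at line 3 remove [dmriu,dnoz,ilpm] add [xws] -> 8 lines: wvyp hog fut xws sgn alkx unhbt bln
Hunk 3: at line 1 remove [fut] add [gshmt,yevb] -> 9 lines: wvyp hog gshmt yevb xws sgn alkx unhbt bln
Hunk 4: at line 6 remove [alkx] add [imre,zffjw] -> 10 lines: wvyp hog gshmt yevb xws sgn imre zffjw unhbt bln
Hunk 5: at line 1 remove [gshmt,yevb] add [ttrj,dxkpt,byl] -> 11 lines: wvyp hog ttrj dxkpt byl xws sgn imre zffjw unhbt bln
Hunk 6: at line 3 remove [dxkpt,byl] add [rjw] -> 10 lines: wvyp hog ttrj rjw xws sgn imre zffjw unhbt bln
Hunk 7: at line 1 remove [ttrj] add [wtyr,zvg] -> 11 lines: wvyp hog wtyr zvg rjw xws sgn imre zffjw unhbt bln
Final line 3: wtyr

Answer: wtyr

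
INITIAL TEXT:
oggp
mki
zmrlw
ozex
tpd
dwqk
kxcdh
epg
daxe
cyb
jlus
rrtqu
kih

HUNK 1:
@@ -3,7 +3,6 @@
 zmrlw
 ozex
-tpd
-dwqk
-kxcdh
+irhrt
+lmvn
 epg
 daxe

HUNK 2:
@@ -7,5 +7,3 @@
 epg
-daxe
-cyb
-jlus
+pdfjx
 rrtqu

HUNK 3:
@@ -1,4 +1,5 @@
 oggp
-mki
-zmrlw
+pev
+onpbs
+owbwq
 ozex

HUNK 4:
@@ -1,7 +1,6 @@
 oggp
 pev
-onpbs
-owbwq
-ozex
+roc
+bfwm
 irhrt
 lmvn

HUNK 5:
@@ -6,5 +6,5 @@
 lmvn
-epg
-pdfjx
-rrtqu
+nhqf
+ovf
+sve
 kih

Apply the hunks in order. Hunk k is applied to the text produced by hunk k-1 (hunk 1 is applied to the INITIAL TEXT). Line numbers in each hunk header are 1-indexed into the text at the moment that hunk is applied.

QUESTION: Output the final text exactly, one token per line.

Hunk 1: at line 3 remove [tpd,dwqk,kxcdh] add [irhrt,lmvn] -> 12 lines: oggp mki zmrlw ozex irhrt lmvn epg daxe cyb jlus rrtqu kih
Hunk 2: at line 7 remove [daxe,cyb,jlus] add [pdfjx] -> 10 lines: oggp mki zmrlw ozex irhrt lmvn epg pdfjx rrtqu kih
Hunk 3: at line 1 remove [mki,zmrlw] add [pev,onpbs,owbwq] -> 11 lines: oggp pev onpbs owbwq ozex irhrt lmvn epg pdfjx rrtqu kih
Hunk 4: at line 1 remove [onpbs,owbwq,ozex] add [roc,bfwm] -> 10 lines: oggp pev roc bfwm irhrt lmvn epg pdfjx rrtqu kih
Hunk 5: at line 6 remove [epg,pdfjx,rrtqu] add [nhqf,ovf,sve] -> 10 lines: oggp pev roc bfwm irhrt lmvn nhqf ovf sve kih

Answer: oggp
pev
roc
bfwm
irhrt
lmvn
nhqf
ovf
sve
kih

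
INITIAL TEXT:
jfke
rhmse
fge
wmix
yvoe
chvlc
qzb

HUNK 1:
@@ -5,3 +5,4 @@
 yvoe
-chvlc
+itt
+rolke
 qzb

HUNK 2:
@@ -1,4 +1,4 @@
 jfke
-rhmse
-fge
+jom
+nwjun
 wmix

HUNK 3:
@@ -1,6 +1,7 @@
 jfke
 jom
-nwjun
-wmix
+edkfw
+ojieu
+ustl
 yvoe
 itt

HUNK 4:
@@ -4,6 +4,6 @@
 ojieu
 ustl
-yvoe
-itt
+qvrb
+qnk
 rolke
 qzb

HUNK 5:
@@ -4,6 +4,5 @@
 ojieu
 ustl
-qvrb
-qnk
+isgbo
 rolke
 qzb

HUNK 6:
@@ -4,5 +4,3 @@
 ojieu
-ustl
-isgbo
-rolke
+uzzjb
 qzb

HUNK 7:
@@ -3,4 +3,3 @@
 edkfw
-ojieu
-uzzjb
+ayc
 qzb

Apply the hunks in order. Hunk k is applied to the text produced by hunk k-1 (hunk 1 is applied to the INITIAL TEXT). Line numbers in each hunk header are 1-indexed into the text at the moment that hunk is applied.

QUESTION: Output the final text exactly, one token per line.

Hunk 1: at line 5 remove [chvlc] add [itt,rolke] -> 8 lines: jfke rhmse fge wmix yvoe itt rolke qzb
Hunk 2: at line 1 remove [rhmse,fge] add [jom,nwjun] -> 8 lines: jfke jom nwjun wmix yvoe itt rolke qzb
Hunk 3: at line 1 remove [nwjun,wmix] add [edkfw,ojieu,ustl] -> 9 lines: jfke jom edkfw ojieu ustl yvoe itt rolke qzb
Hunk 4: at line 4 remove [yvoe,itt] add [qvrb,qnk] -> 9 lines: jfke jom edkfw ojieu ustl qvrb qnk rolke qzb
Hunk 5: at line 4 remove [qvrb,qnk] add [isgbo] -> 8 lines: jfke jom edkfw ojieu ustl isgbo rolke qzb
Hunk 6: at line 4 remove [ustl,isgbo,rolke] add [uzzjb] -> 6 lines: jfke jom edkfw ojieu uzzjb qzb
Hunk 7: at line 3 remove [ojieu,uzzjb] add [ayc] -> 5 lines: jfke jom edkfw ayc qzb

Answer: jfke
jom
edkfw
ayc
qzb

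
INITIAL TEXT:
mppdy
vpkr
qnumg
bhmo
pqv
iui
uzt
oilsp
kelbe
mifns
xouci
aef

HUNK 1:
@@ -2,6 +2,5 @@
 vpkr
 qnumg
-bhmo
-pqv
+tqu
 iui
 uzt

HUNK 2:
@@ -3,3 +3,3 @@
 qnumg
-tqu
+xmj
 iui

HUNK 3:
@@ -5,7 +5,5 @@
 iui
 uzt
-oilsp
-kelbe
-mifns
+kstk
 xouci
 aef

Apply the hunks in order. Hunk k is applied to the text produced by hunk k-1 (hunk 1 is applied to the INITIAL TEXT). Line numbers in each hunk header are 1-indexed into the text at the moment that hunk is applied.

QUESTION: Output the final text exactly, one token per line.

Answer: mppdy
vpkr
qnumg
xmj
iui
uzt
kstk
xouci
aef

Derivation:
Hunk 1: at line 2 remove [bhmo,pqv] add [tqu] -> 11 lines: mppdy vpkr qnumg tqu iui uzt oilsp kelbe mifns xouci aef
Hunk 2: at line 3 remove [tqu] add [xmj] -> 11 lines: mppdy vpkr qnumg xmj iui uzt oilsp kelbe mifns xouci aef
Hunk 3: at line 5 remove [oilsp,kelbe,mifns] add [kstk] -> 9 lines: mppdy vpkr qnumg xmj iui uzt kstk xouci aef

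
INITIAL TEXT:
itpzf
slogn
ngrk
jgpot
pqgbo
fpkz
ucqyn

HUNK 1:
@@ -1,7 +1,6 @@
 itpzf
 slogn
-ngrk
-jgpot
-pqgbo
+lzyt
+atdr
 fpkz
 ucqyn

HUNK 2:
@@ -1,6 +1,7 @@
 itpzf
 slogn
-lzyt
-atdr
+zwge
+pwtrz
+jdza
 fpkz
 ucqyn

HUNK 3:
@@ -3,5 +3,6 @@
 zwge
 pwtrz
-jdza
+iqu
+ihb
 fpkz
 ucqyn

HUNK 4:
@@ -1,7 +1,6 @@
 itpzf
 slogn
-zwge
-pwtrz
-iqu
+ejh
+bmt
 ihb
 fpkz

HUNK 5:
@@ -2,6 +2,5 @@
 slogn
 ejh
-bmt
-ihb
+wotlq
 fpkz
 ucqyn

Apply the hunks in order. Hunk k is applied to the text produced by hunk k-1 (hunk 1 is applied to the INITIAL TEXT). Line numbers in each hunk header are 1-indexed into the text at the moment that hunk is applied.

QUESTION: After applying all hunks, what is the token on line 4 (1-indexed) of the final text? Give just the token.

Hunk 1: at line 1 remove [ngrk,jgpot,pqgbo] add [lzyt,atdr] -> 6 lines: itpzf slogn lzyt atdr fpkz ucqyn
Hunk 2: at line 1 remove [lzyt,atdr] add [zwge,pwtrz,jdza] -> 7 lines: itpzf slogn zwge pwtrz jdza fpkz ucqyn
Hunk 3: at line 3 remove [jdza] add [iqu,ihb] -> 8 lines: itpzf slogn zwge pwtrz iqu ihb fpkz ucqyn
Hunk 4: at line 1 remove [zwge,pwtrz,iqu] add [ejh,bmt] -> 7 lines: itpzf slogn ejh bmt ihb fpkz ucqyn
Hunk 5: at line 2 remove [bmt,ihb] add [wotlq] -> 6 lines: itpzf slogn ejh wotlq fpkz ucqyn
Final line 4: wotlq

Answer: wotlq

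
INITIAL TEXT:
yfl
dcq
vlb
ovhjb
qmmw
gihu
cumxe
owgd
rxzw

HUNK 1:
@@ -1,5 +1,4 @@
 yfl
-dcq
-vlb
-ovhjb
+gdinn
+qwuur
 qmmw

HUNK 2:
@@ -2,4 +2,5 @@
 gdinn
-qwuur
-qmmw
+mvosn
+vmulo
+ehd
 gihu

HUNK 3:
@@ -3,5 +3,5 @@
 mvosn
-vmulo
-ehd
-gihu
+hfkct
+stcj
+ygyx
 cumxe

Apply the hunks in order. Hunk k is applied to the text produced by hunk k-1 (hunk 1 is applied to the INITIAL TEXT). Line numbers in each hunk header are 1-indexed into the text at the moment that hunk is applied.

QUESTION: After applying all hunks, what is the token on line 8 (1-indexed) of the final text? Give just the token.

Hunk 1: at line 1 remove [dcq,vlb,ovhjb] add [gdinn,qwuur] -> 8 lines: yfl gdinn qwuur qmmw gihu cumxe owgd rxzw
Hunk 2: at line 2 remove [qwuur,qmmw] add [mvosn,vmulo,ehd] -> 9 lines: yfl gdinn mvosn vmulo ehd gihu cumxe owgd rxzw
Hunk 3: at line 3 remove [vmulo,ehd,gihu] add [hfkct,stcj,ygyx] -> 9 lines: yfl gdinn mvosn hfkct stcj ygyx cumxe owgd rxzw
Final line 8: owgd

Answer: owgd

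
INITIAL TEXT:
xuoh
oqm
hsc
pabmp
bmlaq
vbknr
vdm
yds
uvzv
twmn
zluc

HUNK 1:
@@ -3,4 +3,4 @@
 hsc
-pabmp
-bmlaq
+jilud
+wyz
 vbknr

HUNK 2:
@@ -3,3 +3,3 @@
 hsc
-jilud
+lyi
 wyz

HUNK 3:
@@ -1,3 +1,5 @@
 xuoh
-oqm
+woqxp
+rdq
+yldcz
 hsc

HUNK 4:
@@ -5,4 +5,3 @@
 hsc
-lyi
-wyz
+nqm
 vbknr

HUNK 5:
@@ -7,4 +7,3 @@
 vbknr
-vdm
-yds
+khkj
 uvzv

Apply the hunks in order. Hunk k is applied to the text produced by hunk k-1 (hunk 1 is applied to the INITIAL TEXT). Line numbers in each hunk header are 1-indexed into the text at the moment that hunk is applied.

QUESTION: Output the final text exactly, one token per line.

Answer: xuoh
woqxp
rdq
yldcz
hsc
nqm
vbknr
khkj
uvzv
twmn
zluc

Derivation:
Hunk 1: at line 3 remove [pabmp,bmlaq] add [jilud,wyz] -> 11 lines: xuoh oqm hsc jilud wyz vbknr vdm yds uvzv twmn zluc
Hunk 2: at line 3 remove [jilud] add [lyi] -> 11 lines: xuoh oqm hsc lyi wyz vbknr vdm yds uvzv twmn zluc
Hunk 3: at line 1 remove [oqm] add [woqxp,rdq,yldcz] -> 13 lines: xuoh woqxp rdq yldcz hsc lyi wyz vbknr vdm yds uvzv twmn zluc
Hunk 4: at line 5 remove [lyi,wyz] add [nqm] -> 12 lines: xuoh woqxp rdq yldcz hsc nqm vbknr vdm yds uvzv twmn zluc
Hunk 5: at line 7 remove [vdm,yds] add [khkj] -> 11 lines: xuoh woqxp rdq yldcz hsc nqm vbknr khkj uvzv twmn zluc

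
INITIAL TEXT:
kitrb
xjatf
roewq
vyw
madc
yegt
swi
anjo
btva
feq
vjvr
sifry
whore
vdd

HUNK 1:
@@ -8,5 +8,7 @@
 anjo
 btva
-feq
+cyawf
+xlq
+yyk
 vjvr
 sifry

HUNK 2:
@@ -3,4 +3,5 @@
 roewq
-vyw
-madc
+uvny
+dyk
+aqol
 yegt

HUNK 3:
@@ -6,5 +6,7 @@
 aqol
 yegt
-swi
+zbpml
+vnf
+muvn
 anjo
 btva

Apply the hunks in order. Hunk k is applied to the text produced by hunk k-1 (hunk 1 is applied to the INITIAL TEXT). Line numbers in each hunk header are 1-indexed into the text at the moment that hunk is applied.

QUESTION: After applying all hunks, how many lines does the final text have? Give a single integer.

Hunk 1: at line 8 remove [feq] add [cyawf,xlq,yyk] -> 16 lines: kitrb xjatf roewq vyw madc yegt swi anjo btva cyawf xlq yyk vjvr sifry whore vdd
Hunk 2: at line 3 remove [vyw,madc] add [uvny,dyk,aqol] -> 17 lines: kitrb xjatf roewq uvny dyk aqol yegt swi anjo btva cyawf xlq yyk vjvr sifry whore vdd
Hunk 3: at line 6 remove [swi] add [zbpml,vnf,muvn] -> 19 lines: kitrb xjatf roewq uvny dyk aqol yegt zbpml vnf muvn anjo btva cyawf xlq yyk vjvr sifry whore vdd
Final line count: 19

Answer: 19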